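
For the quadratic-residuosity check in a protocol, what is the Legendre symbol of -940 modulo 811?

(-940/811)
  = (682/811)    [-940 ≡ 682 mod 811]
  = -(341/811)    [811 ≡ 3 mod 8 ⇒ (2/811) = -1]
  = -(811/341)    [QR: 341 ≡ 1 mod 4, sign kept]
  = -(129/341)    [811 ≡ 129 mod 341]
  = -(341/129)    [QR: 129 ≡ 1 mod 4, sign kept]
  = -(83/129)    [341 ≡ 83 mod 129]
  = -(129/83)    [QR: 129 ≡ 1 mod 4, sign kept]
  = -(46/83)    [129 ≡ 46 mod 83]
  = (23/83)    [83 ≡ 3 mod 8 ⇒ (2/83) = -1]
  = -(83/23)    [QR: both ≡ 3 mod 4, sign flips]
  = -(14/23)    [83 ≡ 14 mod 23]
  = -(7/23)    [23 ≡ 7 mod 8 ⇒ (2/23) = +1]
  = (23/7)    [QR: both ≡ 3 mod 4, sign flips]
  = (2/7)    [23 ≡ 2 mod 7]
  = (1/7)    [7 ≡ 7 mod 8 ⇒ (2/7) = +1]
  = 1    [(1/7) = 1]

1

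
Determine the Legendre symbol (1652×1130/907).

-1

By multiplicativity, (1652·1130/907) = (1652/907)·(1130/907).
First factor (1652/907):
Reduce the numerator: 1652 ≡ 745 (mod 907), so (1652/907) = (745/907).
745 ≡ 1 (mod 4), so quadratic reciprocity gives (745/907) = (907/745). Reduce: 907 ≡ 162 (mod 745). Now have (162/745).
Factor out 2: 162 = 2·81. Since 745 ≡ 1 (mod 8), (2/745) = +1. Now have (81/745).
81 ≡ 1 (mod 4), so quadratic reciprocity gives (81/745) = (745/81). Reduce: 745 ≡ 16 (mod 81). Now have (16/81).
Factor out 2: 16 = 2^4. Since 81 ≡ 1 (mod 8), (2/81) = +1, and (2/81)^4 = +1. Now have (1/81).
(1/81) = 1. Collecting the sign factors: 1.
Second factor (1130/907):
Reduce the numerator: 1130 ≡ 223 (mod 907), so (1130/907) = (223/907).
Both 223 ≡ 3 and 907 ≡ 3 (mod 4), so reciprocity gives (223/907) = -(907/223). Reduce: 907 ≡ 15 (mod 223). Now have -(15/223).
Both 15 ≡ 3 and 223 ≡ 3 (mod 4), so reciprocity gives (15/223) = -(223/15). Reduce: 223 ≡ 13 (mod 15). Now have (13/15).
13 ≡ 1 (mod 4), so quadratic reciprocity gives (13/15) = (15/13). Reduce: 15 ≡ 2 (mod 13). Now have (2/13).
Factor out 2: 2 = 2. Since 13 ≡ 5 (mod 8), (2/13) = -1. Now have -(1/13).
(1/13) = 1. Collecting the sign factors: -1.
Product: (1)·(-1) = -1.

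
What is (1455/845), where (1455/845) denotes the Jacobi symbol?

Reduce the numerator: 1455 ≡ 610 (mod 845), so (1455/845) = (610/845).
Factor out 2: 610 = 2·305. Since 845 ≡ 5 (mod 8), (2/845) = -1. Now have -(305/845).
305 ≡ 1 (mod 4), so quadratic reciprocity gives (305/845) = (845/305). Reduce: 845 ≡ 235 (mod 305). Now have -(235/305).
305 ≡ 1 (mod 4), so quadratic reciprocity gives (235/305) = (305/235). Reduce: 305 ≡ 70 (mod 235). Now have -(70/235).
Factor out 2: 70 = 2·35. Since 235 ≡ 3 (mod 8), (2/235) = -1. Now have (35/235).
Both 35 ≡ 3 and 235 ≡ 3 (mod 4), so reciprocity gives (35/235) = -(235/35). Reduce: 235 ≡ 25 (mod 35). Now have -(25/35).
25 ≡ 1 (mod 4), so quadratic reciprocity gives (25/35) = (35/25). Reduce: 35 ≡ 10 (mod 25). Now have -(10/25).
Factor out 2: 10 = 2·5. Since 25 ≡ 1 (mod 8), (2/25) = +1. Now have -(5/25).
5 ≡ 1 (mod 4), so quadratic reciprocity gives (5/25) = (25/5). Reduce: 25 ≡ 0 (mod 5). Now have -(0/5).
The numerator is now 0 with denominator 5 > 1: the symbol is 0.

0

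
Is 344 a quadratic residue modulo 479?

no

(344|479)
  = (43|479)    [479 ≡ 7 mod 8 ⇒ (2|479)^3 = +1]
  = -(479|43)    [QR: both ≡ 3 mod 4, sign flips]
  = -(6|43)    [479 ≡ 6 mod 43]
  = (3|43)    [43 ≡ 3 mod 8 ⇒ (2|43) = -1]
  = -(43|3)    [QR: both ≡ 3 mod 4, sign flips]
  = -(1|3)    [43 ≡ 1 mod 3]
  = -1    [(1|3) = 1]
(344|479) = -1, and 479 is prime, so 344 is not a quadratic residue mod 479.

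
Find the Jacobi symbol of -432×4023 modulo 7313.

-1

By multiplicativity, (-432·4023/7313) = (-432/7313)·(4023/7313).
First factor (-432/7313):
(-432/7313)
  = (6881/7313)    [-432 ≡ 6881 mod 7313]
  = (7313/6881)    [QR: 6881 ≡ 1 mod 4, sign kept]
  = (432/6881)    [7313 ≡ 432 mod 6881]
  = (27/6881)    [6881 ≡ 1 mod 8 ⇒ (2/6881)^4 = +1]
  = (6881/27)    [QR: 6881 ≡ 1 mod 4, sign kept]
  = (23/27)    [6881 ≡ 23 mod 27]
  = -(27/23)    [QR: both ≡ 3 mod 4, sign flips]
  = -(4/23)    [27 ≡ 4 mod 23]
  = -(1/23)    [23 ≡ 7 mod 8 ⇒ (2/23)^2 = +1]
  = -1    [(1/23) = 1]
Second factor (4023/7313):
(4023/7313)
  = (7313/4023)    [QR: 7313 ≡ 1 mod 4, sign kept]
  = (3290/4023)    [7313 ≡ 3290 mod 4023]
  = (1645/4023)    [4023 ≡ 7 mod 8 ⇒ (2/4023) = +1]
  = (4023/1645)    [QR: 1645 ≡ 1 mod 4, sign kept]
  = (733/1645)    [4023 ≡ 733 mod 1645]
  = (1645/733)    [QR: 733 ≡ 1 mod 4, sign kept]
  = (179/733)    [1645 ≡ 179 mod 733]
  = (733/179)    [QR: 733 ≡ 1 mod 4, sign kept]
  = (17/179)    [733 ≡ 17 mod 179]
  = (179/17)    [QR: 17 ≡ 1 mod 4, sign kept]
  = (9/17)    [179 ≡ 9 mod 17]
  = (17/9)    [QR: 9 ≡ 1 mod 4, sign kept]
  = (8/9)    [17 ≡ 8 mod 9]
  = (1/9)    [9 ≡ 1 mod 8 ⇒ (2/9)^3 = +1]
  = 1    [(1/9) = 1]
Product: (-1)·(1) = -1.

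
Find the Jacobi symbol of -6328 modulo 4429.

Pull out -1: (-6328 / 4429) = (-1 / 4429)·(6328 / 4429). Since 4429 ≡ 1 (mod 4), (-1 / 4429) = +1. Now have (6328 / 4429).
Reduce the numerator: 6328 ≡ 1899 (mod 4429), so (6328 / 4429) = (1899 / 4429).
4429 ≡ 1 (mod 4), so quadratic reciprocity gives (1899 / 4429) = (4429 / 1899). Reduce: 4429 ≡ 631 (mod 1899). Now have (631 / 1899).
Both 631 ≡ 3 and 1899 ≡ 3 (mod 4), so reciprocity gives (631 / 1899) = -(1899 / 631). Reduce: 1899 ≡ 6 (mod 631). Now have -(6 / 631).
Factor out 2: 6 = 2·3. Since 631 ≡ 7 (mod 8), (2 / 631) = +1. Now have -(3 / 631).
Both 3 ≡ 3 and 631 ≡ 3 (mod 4), so reciprocity gives (3 / 631) = -(631 / 3). Reduce: 631 ≡ 1 (mod 3). Now have (1 / 3).
(1 / 3) = 1. Collecting the sign factors: 1.

1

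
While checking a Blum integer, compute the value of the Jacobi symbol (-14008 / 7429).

Reduce the numerator: -14008 ≡ 850 (mod 7429), so (-14008 / 7429) = (850 / 7429).
Factor out 2: 850 = 2·425. Since 7429 ≡ 5 (mod 8), (2 / 7429) = -1. Now have -(425 / 7429).
425 ≡ 1 (mod 4), so quadratic reciprocity gives (425 / 7429) = (7429 / 425). Reduce: 7429 ≡ 204 (mod 425). Now have -(204 / 425).
Factor out 2: 204 = 2^2·51. Since 425 ≡ 1 (mod 8), (2 / 425) = +1, and (2 / 425)^2 = +1. Now have -(51 / 425).
425 ≡ 1 (mod 4), so quadratic reciprocity gives (51 / 425) = (425 / 51). Reduce: 425 ≡ 17 (mod 51). Now have -(17 / 51).
17 ≡ 1 (mod 4), so quadratic reciprocity gives (17 / 51) = (51 / 17). Reduce: 51 ≡ 0 (mod 17). Now have -(0 / 17).
The numerator is now 0 with denominator 17 > 1: the symbol is 0.

0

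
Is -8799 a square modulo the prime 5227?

no

Pull out -1: (-8799|5227) = (-1|5227)·(8799|5227). Since 5227 ≡ 3 (mod 4), (-1|5227) = -1. Now have -(8799|5227).
Reduce the numerator: 8799 ≡ 3572 (mod 5227), so (8799|5227) = (3572|5227).
Factor out 2: 3572 = 2^2·893. Since 5227 ≡ 3 (mod 8), (2|5227) = -1, and (2|5227)^2 = +1. Now have -(893|5227).
893 ≡ 1 (mod 4), so quadratic reciprocity gives (893|5227) = (5227|893). Reduce: 5227 ≡ 762 (mod 893). Now have -(762|893).
Factor out 2: 762 = 2·381. Since 893 ≡ 5 (mod 8), (2|893) = -1. Now have (381|893).
381 ≡ 1 (mod 4), so quadratic reciprocity gives (381|893) = (893|381). Reduce: 893 ≡ 131 (mod 381). Now have (131|381).
381 ≡ 1 (mod 4), so quadratic reciprocity gives (131|381) = (381|131). Reduce: 381 ≡ 119 (mod 131). Now have (119|131).
Both 119 ≡ 3 and 131 ≡ 3 (mod 4), so reciprocity gives (119|131) = -(131|119). Reduce: 131 ≡ 12 (mod 119). Now have -(12|119).
Factor out 2: 12 = 2^2·3. Since 119 ≡ 7 (mod 8), (2|119) = +1, and (2|119)^2 = +1. Now have -(3|119).
Both 3 ≡ 3 and 119 ≡ 3 (mod 4), so reciprocity gives (3|119) = -(119|3). Reduce: 119 ≡ 2 (mod 3). Now have (2|3).
Factor out 2: 2 = 2. Since 3 ≡ 3 (mod 8), (2|3) = -1. Now have -(1|3).
(1|3) = 1. Collecting the sign factors: -1.
The Legendre symbol is -1, so x^2 ≡ -8799 (mod 5227) has no solution.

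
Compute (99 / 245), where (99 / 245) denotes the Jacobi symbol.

(99 / 245)
  = (245 / 99)    [QR: 245 ≡ 1 mod 4, sign kept]
  = (47 / 99)    [245 ≡ 47 mod 99]
  = -(99 / 47)    [QR: both ≡ 3 mod 4, sign flips]
  = -(5 / 47)    [99 ≡ 5 mod 47]
  = -(47 / 5)    [QR: 5 ≡ 1 mod 4, sign kept]
  = -(2 / 5)    [47 ≡ 2 mod 5]
  = (1 / 5)    [5 ≡ 5 mod 8 ⇒ (2 / 5) = -1]
  = 1    [(1 / 5) = 1]

1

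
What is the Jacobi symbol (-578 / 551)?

(-578 / 551)
  = -(578 / 551)    [551 ≡ 3 mod 4 ⇒ (-1 / 551) = -1]
  = -(27 / 551)    [578 ≡ 27 mod 551]
  = (551 / 27)    [QR: both ≡ 3 mod 4, sign flips]
  = (11 / 27)    [551 ≡ 11 mod 27]
  = -(27 / 11)    [QR: both ≡ 3 mod 4, sign flips]
  = -(5 / 11)    [27 ≡ 5 mod 11]
  = -(11 / 5)    [QR: 5 ≡ 1 mod 4, sign kept]
  = -(1 / 5)    [11 ≡ 1 mod 5]
  = -1    [(1 / 5) = 1]

-1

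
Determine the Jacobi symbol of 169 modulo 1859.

(169|1859)
  = (1859|169)    [QR: 169 ≡ 1 mod 4, sign kept]
  = (0|169)    [1859 ≡ 0 mod 169]
  = 0    [numerator 0, gcd > 1]

0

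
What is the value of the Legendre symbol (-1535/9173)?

(-1535/9173)
  = (1535/9173)    [9173 ≡ 1 mod 4 ⇒ (-1/9173) = +1]
  = (9173/1535)    [QR: 9173 ≡ 1 mod 4, sign kept]
  = (1498/1535)    [9173 ≡ 1498 mod 1535]
  = (749/1535)    [1535 ≡ 7 mod 8 ⇒ (2/1535) = +1]
  = (1535/749)    [QR: 749 ≡ 1 mod 4, sign kept]
  = (37/749)    [1535 ≡ 37 mod 749]
  = (749/37)    [QR: 37 ≡ 1 mod 4, sign kept]
  = (9/37)    [749 ≡ 9 mod 37]
  = (37/9)    [QR: 9 ≡ 1 mod 4, sign kept]
  = (1/9)    [37 ≡ 1 mod 9]
  = 1    [(1/9) = 1]

1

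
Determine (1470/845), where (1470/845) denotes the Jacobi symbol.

(1470/845)
  = (625/845)    [1470 ≡ 625 mod 845]
  = (845/625)    [QR: 625 ≡ 1 mod 4, sign kept]
  = (220/625)    [845 ≡ 220 mod 625]
  = (55/625)    [625 ≡ 1 mod 8 ⇒ (2/625)^2 = +1]
  = (625/55)    [QR: 625 ≡ 1 mod 4, sign kept]
  = (20/55)    [625 ≡ 20 mod 55]
  = (5/55)    [55 ≡ 7 mod 8 ⇒ (2/55)^2 = +1]
  = (55/5)    [QR: 5 ≡ 1 mod 4, sign kept]
  = (0/5)    [55 ≡ 0 mod 5]
  = 0    [numerator 0, gcd > 1]

0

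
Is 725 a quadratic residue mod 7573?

(725/7573)
  = (7573/725)    [QR: 725 ≡ 1 mod 4, sign kept]
  = (323/725)    [7573 ≡ 323 mod 725]
  = (725/323)    [QR: 725 ≡ 1 mod 4, sign kept]
  = (79/323)    [725 ≡ 79 mod 323]
  = -(323/79)    [QR: both ≡ 3 mod 4, sign flips]
  = -(7/79)    [323 ≡ 7 mod 79]
  = (79/7)    [QR: both ≡ 3 mod 4, sign flips]
  = (2/7)    [79 ≡ 2 mod 7]
  = (1/7)    [7 ≡ 7 mod 8 ⇒ (2/7) = +1]
  = 1    [(1/7) = 1]
The Legendre symbol is 1, so x^2 ≡ 725 (mod 7573) has solution.

yes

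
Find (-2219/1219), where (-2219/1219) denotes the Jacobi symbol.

Pull out -1: (-2219/1219) = (-1/1219)·(2219/1219). Since 1219 ≡ 3 (mod 4), (-1/1219) = -1. Now have -(2219/1219).
Reduce the numerator: 2219 ≡ 1000 (mod 1219), so (2219/1219) = (1000/1219).
Factor out 2: 1000 = 2^3·125. Since 1219 ≡ 3 (mod 8), (2/1219) = -1, and (2/1219)^3 = -1. Now have (125/1219).
125 ≡ 1 (mod 4), so quadratic reciprocity gives (125/1219) = (1219/125). Reduce: 1219 ≡ 94 (mod 125). Now have (94/125).
Factor out 2: 94 = 2·47. Since 125 ≡ 5 (mod 8), (2/125) = -1. Now have -(47/125).
125 ≡ 1 (mod 4), so quadratic reciprocity gives (47/125) = (125/47). Reduce: 125 ≡ 31 (mod 47). Now have -(31/47).
Both 31 ≡ 3 and 47 ≡ 3 (mod 4), so reciprocity gives (31/47) = -(47/31). Reduce: 47 ≡ 16 (mod 31). Now have (16/31).
Factor out 2: 16 = 2^4. Since 31 ≡ 7 (mod 8), (2/31) = +1, and (2/31)^4 = +1. Now have (1/31).
(1/31) = 1. Collecting the sign factors: 1.

1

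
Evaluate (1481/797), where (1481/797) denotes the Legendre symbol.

-1

Reduce the numerator: 1481 ≡ 684 (mod 797), so (1481/797) = (684/797).
Factor out 2: 684 = 2^2·171. Since 797 ≡ 5 (mod 8), (2/797) = -1, and (2/797)^2 = +1. Now have (171/797).
797 ≡ 1 (mod 4), so quadratic reciprocity gives (171/797) = (797/171). Reduce: 797 ≡ 113 (mod 171). Now have (113/171).
113 ≡ 1 (mod 4), so quadratic reciprocity gives (113/171) = (171/113). Reduce: 171 ≡ 58 (mod 113). Now have (58/113).
Factor out 2: 58 = 2·29. Since 113 ≡ 1 (mod 8), (2/113) = +1. Now have (29/113).
29 ≡ 1 (mod 4), so quadratic reciprocity gives (29/113) = (113/29). Reduce: 113 ≡ 26 (mod 29). Now have (26/29).
Factor out 2: 26 = 2·13. Since 29 ≡ 5 (mod 8), (2/29) = -1. Now have -(13/29).
13 ≡ 1 (mod 4), so quadratic reciprocity gives (13/29) = (29/13). Reduce: 29 ≡ 3 (mod 13). Now have -(3/13).
13 ≡ 1 (mod 4), so quadratic reciprocity gives (3/13) = (13/3). Reduce: 13 ≡ 1 (mod 3). Now have -(1/3).
(1/3) = 1. Collecting the sign factors: -1.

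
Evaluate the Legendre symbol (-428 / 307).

-1

(-428 / 307)
  = (186 / 307)    [-428 ≡ 186 mod 307]
  = -(93 / 307)    [307 ≡ 3 mod 8 ⇒ (2 / 307) = -1]
  = -(307 / 93)    [QR: 93 ≡ 1 mod 4, sign kept]
  = -(28 / 93)    [307 ≡ 28 mod 93]
  = -(7 / 93)    [93 ≡ 5 mod 8 ⇒ (2 / 93)^2 = +1]
  = -(93 / 7)    [QR: 93 ≡ 1 mod 4, sign kept]
  = -(2 / 7)    [93 ≡ 2 mod 7]
  = -(1 / 7)    [7 ≡ 7 mod 8 ⇒ (2 / 7) = +1]
  = -1    [(1 / 7) = 1]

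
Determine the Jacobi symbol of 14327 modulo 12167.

-1

Reduce the numerator: 14327 ≡ 2160 (mod 12167), so (14327/12167) = (2160/12167).
Factor out 2: 2160 = 2^4·135. Since 12167 ≡ 7 (mod 8), (2/12167) = +1, and (2/12167)^4 = +1. Now have (135/12167).
Both 135 ≡ 3 and 12167 ≡ 3 (mod 4), so reciprocity gives (135/12167) = -(12167/135). Reduce: 12167 ≡ 17 (mod 135). Now have -(17/135).
17 ≡ 1 (mod 4), so quadratic reciprocity gives (17/135) = (135/17). Reduce: 135 ≡ 16 (mod 17). Now have -(16/17).
Factor out 2: 16 = 2^4. Since 17 ≡ 1 (mod 8), (2/17) = +1, and (2/17)^4 = +1. Now have -(1/17).
(1/17) = 1. Collecting the sign factors: -1.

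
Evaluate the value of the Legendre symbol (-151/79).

(-151/79)
  = (7/79)    [-151 ≡ 7 mod 79]
  = -(79/7)    [QR: both ≡ 3 mod 4, sign flips]
  = -(2/7)    [79 ≡ 2 mod 7]
  = -(1/7)    [7 ≡ 7 mod 8 ⇒ (2/7) = +1]
  = -1    [(1/7) = 1]

-1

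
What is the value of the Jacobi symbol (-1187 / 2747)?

1

Pull out -1: (-1187 / 2747) = (-1 / 2747)·(1187 / 2747). Since 2747 ≡ 3 (mod 4), (-1 / 2747) = -1. Now have -(1187 / 2747).
Both 1187 ≡ 3 and 2747 ≡ 3 (mod 4), so reciprocity gives (1187 / 2747) = -(2747 / 1187). Reduce: 2747 ≡ 373 (mod 1187). Now have (373 / 1187).
373 ≡ 1 (mod 4), so quadratic reciprocity gives (373 / 1187) = (1187 / 373). Reduce: 1187 ≡ 68 (mod 373). Now have (68 / 373).
Factor out 2: 68 = 2^2·17. Since 373 ≡ 5 (mod 8), (2 / 373) = -1, and (2 / 373)^2 = +1. Now have (17 / 373).
17 ≡ 1 (mod 4), so quadratic reciprocity gives (17 / 373) = (373 / 17). Reduce: 373 ≡ 16 (mod 17). Now have (16 / 17).
Factor out 2: 16 = 2^4. Since 17 ≡ 1 (mod 8), (2 / 17) = +1, and (2 / 17)^4 = +1. Now have (1 / 17).
(1 / 17) = 1. Collecting the sign factors: 1.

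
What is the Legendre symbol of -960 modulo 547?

(-960/547)
  = -(960/547)    [547 ≡ 3 mod 4 ⇒ (-1/547) = -1]
  = -(413/547)    [960 ≡ 413 mod 547]
  = -(547/413)    [QR: 413 ≡ 1 mod 4, sign kept]
  = -(134/413)    [547 ≡ 134 mod 413]
  = (67/413)    [413 ≡ 5 mod 8 ⇒ (2/413) = -1]
  = (413/67)    [QR: 413 ≡ 1 mod 4, sign kept]
  = (11/67)    [413 ≡ 11 mod 67]
  = -(67/11)    [QR: both ≡ 3 mod 4, sign flips]
  = -(1/11)    [67 ≡ 1 mod 11]
  = -1    [(1/11) = 1]

-1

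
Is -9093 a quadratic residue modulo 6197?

yes

Pull out -1: (-9093/6197) = (-1/6197)·(9093/6197). Since 6197 ≡ 1 (mod 4), (-1/6197) = +1. Now have (9093/6197).
Reduce the numerator: 9093 ≡ 2896 (mod 6197), so (9093/6197) = (2896/6197).
Factor out 2: 2896 = 2^4·181. Since 6197 ≡ 5 (mod 8), (2/6197) = -1, and (2/6197)^4 = +1. Now have (181/6197).
181 ≡ 1 (mod 4), so quadratic reciprocity gives (181/6197) = (6197/181). Reduce: 6197 ≡ 43 (mod 181). Now have (43/181).
181 ≡ 1 (mod 4), so quadratic reciprocity gives (43/181) = (181/43). Reduce: 181 ≡ 9 (mod 43). Now have (9/43).
9 ≡ 1 (mod 4), so quadratic reciprocity gives (9/43) = (43/9). Reduce: 43 ≡ 7 (mod 9). Now have (7/9).
9 ≡ 1 (mod 4), so quadratic reciprocity gives (7/9) = (9/7). Reduce: 9 ≡ 2 (mod 7). Now have (2/7).
Factor out 2: 2 = 2. Since 7 ≡ 7 (mod 8), (2/7) = +1. Now have (1/7).
(1/7) = 1. Collecting the sign factors: 1.
The Legendre symbol is 1, so x^2 ≡ -9093 (mod 6197) has solution.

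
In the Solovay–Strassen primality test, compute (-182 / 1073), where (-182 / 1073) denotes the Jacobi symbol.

-1

(-182 / 1073)
  = (182 / 1073)    [1073 ≡ 1 mod 4 ⇒ (-1 / 1073) = +1]
  = (91 / 1073)    [1073 ≡ 1 mod 8 ⇒ (2 / 1073) = +1]
  = (1073 / 91)    [QR: 1073 ≡ 1 mod 4, sign kept]
  = (72 / 91)    [1073 ≡ 72 mod 91]
  = -(9 / 91)    [91 ≡ 3 mod 8 ⇒ (2 / 91)^3 = -1]
  = -(91 / 9)    [QR: 9 ≡ 1 mod 4, sign kept]
  = -(1 / 9)    [91 ≡ 1 mod 9]
  = -1    [(1 / 9) = 1]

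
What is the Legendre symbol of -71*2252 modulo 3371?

-1

By multiplicativity, (-71·2252|3371) = (-71|3371)·(2252|3371).
First factor (-71|3371):
(-71|3371)
  = -(71|3371)    [3371 ≡ 3 mod 4 ⇒ (-1|3371) = -1]
  = (3371|71)    [QR: both ≡ 3 mod 4, sign flips]
  = (34|71)    [3371 ≡ 34 mod 71]
  = (17|71)    [71 ≡ 7 mod 8 ⇒ (2|71) = +1]
  = (71|17)    [QR: 17 ≡ 1 mod 4, sign kept]
  = (3|17)    [71 ≡ 3 mod 17]
  = (17|3)    [QR: 17 ≡ 1 mod 4, sign kept]
  = (2|3)    [17 ≡ 2 mod 3]
  = -(1|3)    [3 ≡ 3 mod 8 ⇒ (2|3) = -1]
  = -1    [(1|3) = 1]
Second factor (2252|3371):
(2252|3371)
  = (563|3371)    [3371 ≡ 3 mod 8 ⇒ (2|3371)^2 = +1]
  = -(3371|563)    [QR: both ≡ 3 mod 4, sign flips]
  = -(556|563)    [3371 ≡ 556 mod 563]
  = -(139|563)    [563 ≡ 3 mod 8 ⇒ (2|563)^2 = +1]
  = (563|139)    [QR: both ≡ 3 mod 4, sign flips]
  = (7|139)    [563 ≡ 7 mod 139]
  = -(139|7)    [QR: both ≡ 3 mod 4, sign flips]
  = -(6|7)    [139 ≡ 6 mod 7]
  = -(3|7)    [7 ≡ 7 mod 8 ⇒ (2|7) = +1]
  = (7|3)    [QR: both ≡ 3 mod 4, sign flips]
  = (1|3)    [7 ≡ 1 mod 3]
  = 1    [(1|3) = 1]
Product: (-1)·(1) = -1.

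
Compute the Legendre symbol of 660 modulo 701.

(660|701)
  = (165|701)    [701 ≡ 5 mod 8 ⇒ (2|701)^2 = +1]
  = (701|165)    [QR: 165 ≡ 1 mod 4, sign kept]
  = (41|165)    [701 ≡ 41 mod 165]
  = (165|41)    [QR: 41 ≡ 1 mod 4, sign kept]
  = (1|41)    [165 ≡ 1 mod 41]
  = 1    [(1|41) = 1]

1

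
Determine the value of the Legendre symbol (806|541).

1

(806|541)
  = (265|541)    [806 ≡ 265 mod 541]
  = (541|265)    [QR: 265 ≡ 1 mod 4, sign kept]
  = (11|265)    [541 ≡ 11 mod 265]
  = (265|11)    [QR: 265 ≡ 1 mod 4, sign kept]
  = (1|11)    [265 ≡ 1 mod 11]
  = 1    [(1|11) = 1]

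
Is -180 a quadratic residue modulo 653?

no

Reduce the numerator: -180 ≡ 473 (mod 653), so (-180/653) = (473/653).
473 ≡ 1 (mod 4), so quadratic reciprocity gives (473/653) = (653/473). Reduce: 653 ≡ 180 (mod 473). Now have (180/473).
Factor out 2: 180 = 2^2·45. Since 473 ≡ 1 (mod 8), (2/473) = +1, and (2/473)^2 = +1. Now have (45/473).
45 ≡ 1 (mod 4), so quadratic reciprocity gives (45/473) = (473/45). Reduce: 473 ≡ 23 (mod 45). Now have (23/45).
45 ≡ 1 (mod 4), so quadratic reciprocity gives (23/45) = (45/23). Reduce: 45 ≡ 22 (mod 23). Now have (22/23).
Factor out 2: 22 = 2·11. Since 23 ≡ 7 (mod 8), (2/23) = +1. Now have (11/23).
Both 11 ≡ 3 and 23 ≡ 3 (mod 4), so reciprocity gives (11/23) = -(23/11). Reduce: 23 ≡ 1 (mod 11). Now have -(1/11).
(1/11) = 1. Collecting the sign factors: -1.
(-180/653) = -1, and 653 is prime, so -180 is not a quadratic residue mod 653.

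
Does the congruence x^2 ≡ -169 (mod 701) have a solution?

yes

(-169/701)
  = (532/701)    [-169 ≡ 532 mod 701]
  = (133/701)    [701 ≡ 5 mod 8 ⇒ (2/701)^2 = +1]
  = (701/133)    [QR: 133 ≡ 1 mod 4, sign kept]
  = (36/133)    [701 ≡ 36 mod 133]
  = (9/133)    [133 ≡ 5 mod 8 ⇒ (2/133)^2 = +1]
  = (133/9)    [QR: 9 ≡ 1 mod 4, sign kept]
  = (7/9)    [133 ≡ 7 mod 9]
  = (9/7)    [QR: 9 ≡ 1 mod 4, sign kept]
  = (2/7)    [9 ≡ 2 mod 7]
  = (1/7)    [7 ≡ 7 mod 8 ⇒ (2/7) = +1]
  = 1    [(1/7) = 1]
(-169/701) = 1, and 701 is prime, so -169 is a quadratic residue mod 701.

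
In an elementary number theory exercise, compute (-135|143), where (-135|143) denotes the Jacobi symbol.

Pull out -1: (-135|143) = (-1|143)·(135|143). Since 143 ≡ 3 (mod 4), (-1|143) = -1. Now have -(135|143).
Both 135 ≡ 3 and 143 ≡ 3 (mod 4), so reciprocity gives (135|143) = -(143|135). Reduce: 143 ≡ 8 (mod 135). Now have (8|135).
Factor out 2: 8 = 2^3. Since 135 ≡ 7 (mod 8), (2|135) = +1, and (2|135)^3 = +1. Now have (1|135).
(1|135) = 1. Collecting the sign factors: 1.

1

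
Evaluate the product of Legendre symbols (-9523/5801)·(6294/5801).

1

By multiplicativity, (-9523·6294/5801) = (-9523/5801)·(6294/5801).
First factor (-9523/5801):
Pull out -1: (-9523/5801) = (-1/5801)·(9523/5801). Since 5801 ≡ 1 (mod 4), (-1/5801) = +1. Now have (9523/5801).
Reduce the numerator: 9523 ≡ 3722 (mod 5801), so (9523/5801) = (3722/5801).
Factor out 2: 3722 = 2·1861. Since 5801 ≡ 1 (mod 8), (2/5801) = +1. Now have (1861/5801).
1861 ≡ 1 (mod 4), so quadratic reciprocity gives (1861/5801) = (5801/1861). Reduce: 5801 ≡ 218 (mod 1861). Now have (218/1861).
Factor out 2: 218 = 2·109. Since 1861 ≡ 5 (mod 8), (2/1861) = -1. Now have -(109/1861).
109 ≡ 1 (mod 4), so quadratic reciprocity gives (109/1861) = (1861/109). Reduce: 1861 ≡ 8 (mod 109). Now have -(8/109).
Factor out 2: 8 = 2^3. Since 109 ≡ 5 (mod 8), (2/109) = -1, and (2/109)^3 = -1. Now have (1/109).
(1/109) = 1. Collecting the sign factors: 1.
Second factor (6294/5801):
Reduce the numerator: 6294 ≡ 493 (mod 5801), so (6294/5801) = (493/5801).
493 ≡ 1 (mod 4), so quadratic reciprocity gives (493/5801) = (5801/493). Reduce: 5801 ≡ 378 (mod 493). Now have (378/493).
Factor out 2: 378 = 2·189. Since 493 ≡ 5 (mod 8), (2/493) = -1. Now have -(189/493).
189 ≡ 1 (mod 4), so quadratic reciprocity gives (189/493) = (493/189). Reduce: 493 ≡ 115 (mod 189). Now have -(115/189).
189 ≡ 1 (mod 4), so quadratic reciprocity gives (115/189) = (189/115). Reduce: 189 ≡ 74 (mod 115). Now have -(74/115).
Factor out 2: 74 = 2·37. Since 115 ≡ 3 (mod 8), (2/115) = -1. Now have (37/115).
37 ≡ 1 (mod 4), so quadratic reciprocity gives (37/115) = (115/37). Reduce: 115 ≡ 4 (mod 37). Now have (4/37).
Factor out 2: 4 = 2^2. Since 37 ≡ 5 (mod 8), (2/37) = -1, and (2/37)^2 = +1. Now have (1/37).
(1/37) = 1. Collecting the sign factors: 1.
Product: (1)·(1) = 1.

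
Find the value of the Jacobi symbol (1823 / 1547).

(1823 / 1547)
  = (276 / 1547)    [1823 ≡ 276 mod 1547]
  = (69 / 1547)    [1547 ≡ 3 mod 8 ⇒ (2 / 1547)^2 = +1]
  = (1547 / 69)    [QR: 69 ≡ 1 mod 4, sign kept]
  = (29 / 69)    [1547 ≡ 29 mod 69]
  = (69 / 29)    [QR: 29 ≡ 1 mod 4, sign kept]
  = (11 / 29)    [69 ≡ 11 mod 29]
  = (29 / 11)    [QR: 29 ≡ 1 mod 4, sign kept]
  = (7 / 11)    [29 ≡ 7 mod 11]
  = -(11 / 7)    [QR: both ≡ 3 mod 4, sign flips]
  = -(4 / 7)    [11 ≡ 4 mod 7]
  = -(1 / 7)    [7 ≡ 7 mod 8 ⇒ (2 / 7)^2 = +1]
  = -1    [(1 / 7) = 1]

-1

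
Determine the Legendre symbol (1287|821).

Reduce the numerator: 1287 ≡ 466 (mod 821), so (1287|821) = (466|821).
Factor out 2: 466 = 2·233. Since 821 ≡ 5 (mod 8), (2|821) = -1. Now have -(233|821).
233 ≡ 1 (mod 4), so quadratic reciprocity gives (233|821) = (821|233). Reduce: 821 ≡ 122 (mod 233). Now have -(122|233).
Factor out 2: 122 = 2·61. Since 233 ≡ 1 (mod 8), (2|233) = +1. Now have -(61|233).
61 ≡ 1 (mod 4), so quadratic reciprocity gives (61|233) = (233|61). Reduce: 233 ≡ 50 (mod 61). Now have -(50|61).
Factor out 2: 50 = 2·25. Since 61 ≡ 5 (mod 8), (2|61) = -1. Now have (25|61).
25 ≡ 1 (mod 4), so quadratic reciprocity gives (25|61) = (61|25). Reduce: 61 ≡ 11 (mod 25). Now have (11|25).
25 ≡ 1 (mod 4), so quadratic reciprocity gives (11|25) = (25|11). Reduce: 25 ≡ 3 (mod 11). Now have (3|11).
Both 3 ≡ 3 and 11 ≡ 3 (mod 4), so reciprocity gives (3|11) = -(11|3). Reduce: 11 ≡ 2 (mod 3). Now have -(2|3).
Factor out 2: 2 = 2. Since 3 ≡ 3 (mod 8), (2|3) = -1. Now have (1|3).
(1|3) = 1. Collecting the sign factors: 1.

1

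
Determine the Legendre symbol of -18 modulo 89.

1

(-18/89)
  = (18/89)    [89 ≡ 1 mod 4 ⇒ (-1/89) = +1]
  = (9/89)    [89 ≡ 1 mod 8 ⇒ (2/89) = +1]
  = (89/9)    [QR: 9 ≡ 1 mod 4, sign kept]
  = (8/9)    [89 ≡ 8 mod 9]
  = (1/9)    [9 ≡ 1 mod 8 ⇒ (2/9)^3 = +1]
  = 1    [(1/9) = 1]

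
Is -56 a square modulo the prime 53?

(-56/53)
  = (56/53)    [53 ≡ 1 mod 4 ⇒ (-1/53) = +1]
  = (3/53)    [56 ≡ 3 mod 53]
  = (53/3)    [QR: 53 ≡ 1 mod 4, sign kept]
  = (2/3)    [53 ≡ 2 mod 3]
  = -(1/3)    [3 ≡ 3 mod 8 ⇒ (2/3) = -1]
  = -1    [(1/3) = 1]
The Legendre symbol is -1, so x^2 ≡ -56 (mod 53) has no solution.

no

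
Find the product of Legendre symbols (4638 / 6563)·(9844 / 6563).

1

By multiplicativity, (4638·9844 / 6563) = (4638 / 6563)·(9844 / 6563).
First factor (4638 / 6563):
Factor out 2: 4638 = 2·2319. Since 6563 ≡ 3 (mod 8), (2 / 6563) = -1. Now have -(2319 / 6563).
Both 2319 ≡ 3 and 6563 ≡ 3 (mod 4), so reciprocity gives (2319 / 6563) = -(6563 / 2319). Reduce: 6563 ≡ 1925 (mod 2319). Now have (1925 / 2319).
1925 ≡ 1 (mod 4), so quadratic reciprocity gives (1925 / 2319) = (2319 / 1925). Reduce: 2319 ≡ 394 (mod 1925). Now have (394 / 1925).
Factor out 2: 394 = 2·197. Since 1925 ≡ 5 (mod 8), (2 / 1925) = -1. Now have -(197 / 1925).
197 ≡ 1 (mod 4), so quadratic reciprocity gives (197 / 1925) = (1925 / 197). Reduce: 1925 ≡ 152 (mod 197). Now have -(152 / 197).
Factor out 2: 152 = 2^3·19. Since 197 ≡ 5 (mod 8), (2 / 197) = -1, and (2 / 197)^3 = -1. Now have (19 / 197).
197 ≡ 1 (mod 4), so quadratic reciprocity gives (19 / 197) = (197 / 19). Reduce: 197 ≡ 7 (mod 19). Now have (7 / 19).
Both 7 ≡ 3 and 19 ≡ 3 (mod 4), so reciprocity gives (7 / 19) = -(19 / 7). Reduce: 19 ≡ 5 (mod 7). Now have -(5 / 7).
5 ≡ 1 (mod 4), so quadratic reciprocity gives (5 / 7) = (7 / 5). Reduce: 7 ≡ 2 (mod 5). Now have -(2 / 5).
Factor out 2: 2 = 2. Since 5 ≡ 5 (mod 8), (2 / 5) = -1. Now have (1 / 5).
(1 / 5) = 1. Collecting the sign factors: 1.
Second factor (9844 / 6563):
Reduce the numerator: 9844 ≡ 3281 (mod 6563), so (9844 / 6563) = (3281 / 6563).
3281 ≡ 1 (mod 4), so quadratic reciprocity gives (3281 / 6563) = (6563 / 3281). Reduce: 6563 ≡ 1 (mod 3281). Now have (1 / 3281).
(1 / 3281) = 1. Collecting the sign factors: 1.
Product: (1)·(1) = 1.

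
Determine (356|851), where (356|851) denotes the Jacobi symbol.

1

Factor out 2: 356 = 2^2·89. Since 851 ≡ 3 (mod 8), (2|851) = -1, and (2|851)^2 = +1. Now have (89|851).
89 ≡ 1 (mod 4), so quadratic reciprocity gives (89|851) = (851|89). Reduce: 851 ≡ 50 (mod 89). Now have (50|89).
Factor out 2: 50 = 2·25. Since 89 ≡ 1 (mod 8), (2|89) = +1. Now have (25|89).
25 ≡ 1 (mod 4), so quadratic reciprocity gives (25|89) = (89|25). Reduce: 89 ≡ 14 (mod 25). Now have (14|25).
Factor out 2: 14 = 2·7. Since 25 ≡ 1 (mod 8), (2|25) = +1. Now have (7|25).
25 ≡ 1 (mod 4), so quadratic reciprocity gives (7|25) = (25|7). Reduce: 25 ≡ 4 (mod 7). Now have (4|7).
Factor out 2: 4 = 2^2. Since 7 ≡ 7 (mod 8), (2|7) = +1, and (2|7)^2 = +1. Now have (1|7).
(1|7) = 1. Collecting the sign factors: 1.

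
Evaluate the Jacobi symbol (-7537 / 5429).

-1

(-7537 / 5429)
  = (3321 / 5429)    [-7537 ≡ 3321 mod 5429]
  = (5429 / 3321)    [QR: 3321 ≡ 1 mod 4, sign kept]
  = (2108 / 3321)    [5429 ≡ 2108 mod 3321]
  = (527 / 3321)    [3321 ≡ 1 mod 8 ⇒ (2 / 3321)^2 = +1]
  = (3321 / 527)    [QR: 3321 ≡ 1 mod 4, sign kept]
  = (159 / 527)    [3321 ≡ 159 mod 527]
  = -(527 / 159)    [QR: both ≡ 3 mod 4, sign flips]
  = -(50 / 159)    [527 ≡ 50 mod 159]
  = -(25 / 159)    [159 ≡ 7 mod 8 ⇒ (2 / 159) = +1]
  = -(159 / 25)    [QR: 25 ≡ 1 mod 4, sign kept]
  = -(9 / 25)    [159 ≡ 9 mod 25]
  = -(25 / 9)    [QR: 9 ≡ 1 mod 4, sign kept]
  = -(7 / 9)    [25 ≡ 7 mod 9]
  = -(9 / 7)    [QR: 9 ≡ 1 mod 4, sign kept]
  = -(2 / 7)    [9 ≡ 2 mod 7]
  = -(1 / 7)    [7 ≡ 7 mod 8 ⇒ (2 / 7) = +1]
  = -1    [(1 / 7) = 1]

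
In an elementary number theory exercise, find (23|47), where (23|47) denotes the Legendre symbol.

-1

(23|47)
  = -(47|23)    [QR: both ≡ 3 mod 4, sign flips]
  = -(1|23)    [47 ≡ 1 mod 23]
  = -1    [(1|23) = 1]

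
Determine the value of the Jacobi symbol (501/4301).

-1

(501/4301)
  = (4301/501)    [QR: 501 ≡ 1 mod 4, sign kept]
  = (293/501)    [4301 ≡ 293 mod 501]
  = (501/293)    [QR: 293 ≡ 1 mod 4, sign kept]
  = (208/293)    [501 ≡ 208 mod 293]
  = (13/293)    [293 ≡ 5 mod 8 ⇒ (2/293)^4 = +1]
  = (293/13)    [QR: 13 ≡ 1 mod 4, sign kept]
  = (7/13)    [293 ≡ 7 mod 13]
  = (13/7)    [QR: 13 ≡ 1 mod 4, sign kept]
  = (6/7)    [13 ≡ 6 mod 7]
  = (3/7)    [7 ≡ 7 mod 8 ⇒ (2/7) = +1]
  = -(7/3)    [QR: both ≡ 3 mod 4, sign flips]
  = -(1/3)    [7 ≡ 1 mod 3]
  = -1    [(1/3) = 1]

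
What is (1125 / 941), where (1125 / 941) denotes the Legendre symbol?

(1125 / 941)
  = (184 / 941)    [1125 ≡ 184 mod 941]
  = -(23 / 941)    [941 ≡ 5 mod 8 ⇒ (2 / 941)^3 = -1]
  = -(941 / 23)    [QR: 941 ≡ 1 mod 4, sign kept]
  = -(21 / 23)    [941 ≡ 21 mod 23]
  = -(23 / 21)    [QR: 21 ≡ 1 mod 4, sign kept]
  = -(2 / 21)    [23 ≡ 2 mod 21]
  = (1 / 21)    [21 ≡ 5 mod 8 ⇒ (2 / 21) = -1]
  = 1    [(1 / 21) = 1]

1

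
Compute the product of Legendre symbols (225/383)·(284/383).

1

By multiplicativity, (225·284/383) = (225/383)·(284/383).
First factor (225/383):
(225/383)
  = (383/225)    [QR: 225 ≡ 1 mod 4, sign kept]
  = (158/225)    [383 ≡ 158 mod 225]
  = (79/225)    [225 ≡ 1 mod 8 ⇒ (2/225) = +1]
  = (225/79)    [QR: 225 ≡ 1 mod 4, sign kept]
  = (67/79)    [225 ≡ 67 mod 79]
  = -(79/67)    [QR: both ≡ 3 mod 4, sign flips]
  = -(12/67)    [79 ≡ 12 mod 67]
  = -(3/67)    [67 ≡ 3 mod 8 ⇒ (2/67)^2 = +1]
  = (67/3)    [QR: both ≡ 3 mod 4, sign flips]
  = (1/3)    [67 ≡ 1 mod 3]
  = 1    [(1/3) = 1]
Second factor (284/383):
(284/383)
  = (71/383)    [383 ≡ 7 mod 8 ⇒ (2/383)^2 = +1]
  = -(383/71)    [QR: both ≡ 3 mod 4, sign flips]
  = -(28/71)    [383 ≡ 28 mod 71]
  = -(7/71)    [71 ≡ 7 mod 8 ⇒ (2/71)^2 = +1]
  = (71/7)    [QR: both ≡ 3 mod 4, sign flips]
  = (1/7)    [71 ≡ 1 mod 7]
  = 1    [(1/7) = 1]
Product: (1)·(1) = 1.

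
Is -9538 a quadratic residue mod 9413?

(-9538|9413)
  = (9288|9413)    [-9538 ≡ 9288 mod 9413]
  = -(1161|9413)    [9413 ≡ 5 mod 8 ⇒ (2|9413)^3 = -1]
  = -(9413|1161)    [QR: 1161 ≡ 1 mod 4, sign kept]
  = -(125|1161)    [9413 ≡ 125 mod 1161]
  = -(1161|125)    [QR: 125 ≡ 1 mod 4, sign kept]
  = -(36|125)    [1161 ≡ 36 mod 125]
  = -(9|125)    [125 ≡ 5 mod 8 ⇒ (2|125)^2 = +1]
  = -(125|9)    [QR: 9 ≡ 1 mod 4, sign kept]
  = -(8|9)    [125 ≡ 8 mod 9]
  = -(1|9)    [9 ≡ 1 mod 8 ⇒ (2|9)^3 = +1]
  = -1    [(1|9) = 1]
(-9538|9413) = -1, and 9413 is prime, so -9538 is not a quadratic residue mod 9413.

no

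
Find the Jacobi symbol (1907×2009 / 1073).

1

By multiplicativity, (1907·2009 / 1073) = (1907 / 1073)·(2009 / 1073).
First factor (1907 / 1073):
(1907 / 1073)
  = (834 / 1073)    [1907 ≡ 834 mod 1073]
  = (417 / 1073)    [1073 ≡ 1 mod 8 ⇒ (2 / 1073) = +1]
  = (1073 / 417)    [QR: 417 ≡ 1 mod 4, sign kept]
  = (239 / 417)    [1073 ≡ 239 mod 417]
  = (417 / 239)    [QR: 417 ≡ 1 mod 4, sign kept]
  = (178 / 239)    [417 ≡ 178 mod 239]
  = (89 / 239)    [239 ≡ 7 mod 8 ⇒ (2 / 239) = +1]
  = (239 / 89)    [QR: 89 ≡ 1 mod 4, sign kept]
  = (61 / 89)    [239 ≡ 61 mod 89]
  = (89 / 61)    [QR: 61 ≡ 1 mod 4, sign kept]
  = (28 / 61)    [89 ≡ 28 mod 61]
  = (7 / 61)    [61 ≡ 5 mod 8 ⇒ (2 / 61)^2 = +1]
  = (61 / 7)    [QR: 61 ≡ 1 mod 4, sign kept]
  = (5 / 7)    [61 ≡ 5 mod 7]
  = (7 / 5)    [QR: 5 ≡ 1 mod 4, sign kept]
  = (2 / 5)    [7 ≡ 2 mod 5]
  = -(1 / 5)    [5 ≡ 5 mod 8 ⇒ (2 / 5) = -1]
  = -1    [(1 / 5) = 1]
Second factor (2009 / 1073):
(2009 / 1073)
  = (936 / 1073)    [2009 ≡ 936 mod 1073]
  = (117 / 1073)    [1073 ≡ 1 mod 8 ⇒ (2 / 1073)^3 = +1]
  = (1073 / 117)    [QR: 117 ≡ 1 mod 4, sign kept]
  = (20 / 117)    [1073 ≡ 20 mod 117]
  = (5 / 117)    [117 ≡ 5 mod 8 ⇒ (2 / 117)^2 = +1]
  = (117 / 5)    [QR: 5 ≡ 1 mod 4, sign kept]
  = (2 / 5)    [117 ≡ 2 mod 5]
  = -(1 / 5)    [5 ≡ 5 mod 8 ⇒ (2 / 5) = -1]
  = -1    [(1 / 5) = 1]
Product: (-1)·(-1) = 1.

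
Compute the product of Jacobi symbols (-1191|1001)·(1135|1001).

By multiplicativity, (-1191·1135|1001) = (-1191|1001)·(1135|1001).
First factor (-1191|1001):
(-1191|1001)
  = (811|1001)    [-1191 ≡ 811 mod 1001]
  = (1001|811)    [QR: 1001 ≡ 1 mod 4, sign kept]
  = (190|811)    [1001 ≡ 190 mod 811]
  = -(95|811)    [811 ≡ 3 mod 8 ⇒ (2|811) = -1]
  = (811|95)    [QR: both ≡ 3 mod 4, sign flips]
  = (51|95)    [811 ≡ 51 mod 95]
  = -(95|51)    [QR: both ≡ 3 mod 4, sign flips]
  = -(44|51)    [95 ≡ 44 mod 51]
  = -(11|51)    [51 ≡ 3 mod 8 ⇒ (2|51)^2 = +1]
  = (51|11)    [QR: both ≡ 3 mod 4, sign flips]
  = (7|11)    [51 ≡ 7 mod 11]
  = -(11|7)    [QR: both ≡ 3 mod 4, sign flips]
  = -(4|7)    [11 ≡ 4 mod 7]
  = -(1|7)    [7 ≡ 7 mod 8 ⇒ (2|7)^2 = +1]
  = -1    [(1|7) = 1]
Second factor (1135|1001):
(1135|1001)
  = (134|1001)    [1135 ≡ 134 mod 1001]
  = (67|1001)    [1001 ≡ 1 mod 8 ⇒ (2|1001) = +1]
  = (1001|67)    [QR: 1001 ≡ 1 mod 4, sign kept]
  = (63|67)    [1001 ≡ 63 mod 67]
  = -(67|63)    [QR: both ≡ 3 mod 4, sign flips]
  = -(4|63)    [67 ≡ 4 mod 63]
  = -(1|63)    [63 ≡ 7 mod 8 ⇒ (2|63)^2 = +1]
  = -1    [(1|63) = 1]
Product: (-1)·(-1) = 1.

1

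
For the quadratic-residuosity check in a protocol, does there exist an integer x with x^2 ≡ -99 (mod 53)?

yes

Reduce the numerator: -99 ≡ 7 (mod 53), so (-99/53) = (7/53).
53 ≡ 1 (mod 4), so quadratic reciprocity gives (7/53) = (53/7). Reduce: 53 ≡ 4 (mod 7). Now have (4/7).
Factor out 2: 4 = 2^2. Since 7 ≡ 7 (mod 8), (2/7) = +1, and (2/7)^2 = +1. Now have (1/7).
(1/7) = 1. Collecting the sign factors: 1.
The Legendre symbol is 1, so x^2 ≡ -99 (mod 53) has solution.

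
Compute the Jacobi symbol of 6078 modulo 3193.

1

(6078 / 3193)
  = (2885 / 3193)    [6078 ≡ 2885 mod 3193]
  = (3193 / 2885)    [QR: 2885 ≡ 1 mod 4, sign kept]
  = (308 / 2885)    [3193 ≡ 308 mod 2885]
  = (77 / 2885)    [2885 ≡ 5 mod 8 ⇒ (2 / 2885)^2 = +1]
  = (2885 / 77)    [QR: 77 ≡ 1 mod 4, sign kept]
  = (36 / 77)    [2885 ≡ 36 mod 77]
  = (9 / 77)    [77 ≡ 5 mod 8 ⇒ (2 / 77)^2 = +1]
  = (77 / 9)    [QR: 9 ≡ 1 mod 4, sign kept]
  = (5 / 9)    [77 ≡ 5 mod 9]
  = (9 / 5)    [QR: 5 ≡ 1 mod 4, sign kept]
  = (4 / 5)    [9 ≡ 4 mod 5]
  = (1 / 5)    [5 ≡ 5 mod 8 ⇒ (2 / 5)^2 = +1]
  = 1    [(1 / 5) = 1]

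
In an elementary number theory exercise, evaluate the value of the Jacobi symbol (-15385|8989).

Pull out -1: (-15385|8989) = (-1|8989)·(15385|8989). Since 8989 ≡ 1 (mod 4), (-1|8989) = +1. Now have (15385|8989).
Reduce the numerator: 15385 ≡ 6396 (mod 8989), so (15385|8989) = (6396|8989).
Factor out 2: 6396 = 2^2·1599. Since 8989 ≡ 5 (mod 8), (2|8989) = -1, and (2|8989)^2 = +1. Now have (1599|8989).
8989 ≡ 1 (mod 4), so quadratic reciprocity gives (1599|8989) = (8989|1599). Reduce: 8989 ≡ 994 (mod 1599). Now have (994|1599).
Factor out 2: 994 = 2·497. Since 1599 ≡ 7 (mod 8), (2|1599) = +1. Now have (497|1599).
497 ≡ 1 (mod 4), so quadratic reciprocity gives (497|1599) = (1599|497). Reduce: 1599 ≡ 108 (mod 497). Now have (108|497).
Factor out 2: 108 = 2^2·27. Since 497 ≡ 1 (mod 8), (2|497) = +1, and (2|497)^2 = +1. Now have (27|497).
497 ≡ 1 (mod 4), so quadratic reciprocity gives (27|497) = (497|27). Reduce: 497 ≡ 11 (mod 27). Now have (11|27).
Both 11 ≡ 3 and 27 ≡ 3 (mod 4), so reciprocity gives (11|27) = -(27|11). Reduce: 27 ≡ 5 (mod 11). Now have -(5|11).
5 ≡ 1 (mod 4), so quadratic reciprocity gives (5|11) = (11|5). Reduce: 11 ≡ 1 (mod 5). Now have -(1|5).
(1|5) = 1. Collecting the sign factors: -1.

-1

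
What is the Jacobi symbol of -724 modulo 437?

1

Reduce the numerator: -724 ≡ 150 (mod 437), so (-724 / 437) = (150 / 437).
Factor out 2: 150 = 2·75. Since 437 ≡ 5 (mod 8), (2 / 437) = -1. Now have -(75 / 437).
437 ≡ 1 (mod 4), so quadratic reciprocity gives (75 / 437) = (437 / 75). Reduce: 437 ≡ 62 (mod 75). Now have -(62 / 75).
Factor out 2: 62 = 2·31. Since 75 ≡ 3 (mod 8), (2 / 75) = -1. Now have (31 / 75).
Both 31 ≡ 3 and 75 ≡ 3 (mod 4), so reciprocity gives (31 / 75) = -(75 / 31). Reduce: 75 ≡ 13 (mod 31). Now have -(13 / 31).
13 ≡ 1 (mod 4), so quadratic reciprocity gives (13 / 31) = (31 / 13). Reduce: 31 ≡ 5 (mod 13). Now have -(5 / 13).
5 ≡ 1 (mod 4), so quadratic reciprocity gives (5 / 13) = (13 / 5). Reduce: 13 ≡ 3 (mod 5). Now have -(3 / 5).
5 ≡ 1 (mod 4), so quadratic reciprocity gives (3 / 5) = (5 / 3). Reduce: 5 ≡ 2 (mod 3). Now have -(2 / 3).
Factor out 2: 2 = 2. Since 3 ≡ 3 (mod 8), (2 / 3) = -1. Now have (1 / 3).
(1 / 3) = 1. Collecting the sign factors: 1.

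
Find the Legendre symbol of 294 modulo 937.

1

Factor out 2: 294 = 2·147. Since 937 ≡ 1 (mod 8), (2/937) = +1. Now have (147/937).
937 ≡ 1 (mod 4), so quadratic reciprocity gives (147/937) = (937/147). Reduce: 937 ≡ 55 (mod 147). Now have (55/147).
Both 55 ≡ 3 and 147 ≡ 3 (mod 4), so reciprocity gives (55/147) = -(147/55). Reduce: 147 ≡ 37 (mod 55). Now have -(37/55).
37 ≡ 1 (mod 4), so quadratic reciprocity gives (37/55) = (55/37). Reduce: 55 ≡ 18 (mod 37). Now have -(18/37).
Factor out 2: 18 = 2·9. Since 37 ≡ 5 (mod 8), (2/37) = -1. Now have (9/37).
9 ≡ 1 (mod 4), so quadratic reciprocity gives (9/37) = (37/9). Reduce: 37 ≡ 1 (mod 9). Now have (1/9).
(1/9) = 1. Collecting the sign factors: 1.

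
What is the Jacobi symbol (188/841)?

(188/841)
  = (47/841)    [841 ≡ 1 mod 8 ⇒ (2/841)^2 = +1]
  = (841/47)    [QR: 841 ≡ 1 mod 4, sign kept]
  = (42/47)    [841 ≡ 42 mod 47]
  = (21/47)    [47 ≡ 7 mod 8 ⇒ (2/47) = +1]
  = (47/21)    [QR: 21 ≡ 1 mod 4, sign kept]
  = (5/21)    [47 ≡ 5 mod 21]
  = (21/5)    [QR: 5 ≡ 1 mod 4, sign kept]
  = (1/5)    [21 ≡ 1 mod 5]
  = 1    [(1/5) = 1]

1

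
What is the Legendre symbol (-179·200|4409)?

-1

By multiplicativity, (-179·200|4409) = (-179|4409)·(200|4409).
First factor (-179|4409):
Reduce the numerator: -179 ≡ 4230 (mod 4409), so (-179|4409) = (4230|4409).
Factor out 2: 4230 = 2·2115. Since 4409 ≡ 1 (mod 8), (2|4409) = +1. Now have (2115|4409).
4409 ≡ 1 (mod 4), so quadratic reciprocity gives (2115|4409) = (4409|2115). Reduce: 4409 ≡ 179 (mod 2115). Now have (179|2115).
Both 179 ≡ 3 and 2115 ≡ 3 (mod 4), so reciprocity gives (179|2115) = -(2115|179). Reduce: 2115 ≡ 146 (mod 179). Now have -(146|179).
Factor out 2: 146 = 2·73. Since 179 ≡ 3 (mod 8), (2|179) = -1. Now have (73|179).
73 ≡ 1 (mod 4), so quadratic reciprocity gives (73|179) = (179|73). Reduce: 179 ≡ 33 (mod 73). Now have (33|73).
33 ≡ 1 (mod 4), so quadratic reciprocity gives (33|73) = (73|33). Reduce: 73 ≡ 7 (mod 33). Now have (7|33).
33 ≡ 1 (mod 4), so quadratic reciprocity gives (7|33) = (33|7). Reduce: 33 ≡ 5 (mod 7). Now have (5|7).
5 ≡ 1 (mod 4), so quadratic reciprocity gives (5|7) = (7|5). Reduce: 7 ≡ 2 (mod 5). Now have (2|5).
Factor out 2: 2 = 2. Since 5 ≡ 5 (mod 8), (2|5) = -1. Now have -(1|5).
(1|5) = 1. Collecting the sign factors: -1.
Second factor (200|4409):
Factor out 2: 200 = 2^3·25. Since 4409 ≡ 1 (mod 8), (2|4409) = +1, and (2|4409)^3 = +1. Now have (25|4409).
25 ≡ 1 (mod 4), so quadratic reciprocity gives (25|4409) = (4409|25). Reduce: 4409 ≡ 9 (mod 25). Now have (9|25).
9 ≡ 1 (mod 4), so quadratic reciprocity gives (9|25) = (25|9). Reduce: 25 ≡ 7 (mod 9). Now have (7|9).
9 ≡ 1 (mod 4), so quadratic reciprocity gives (7|9) = (9|7). Reduce: 9 ≡ 2 (mod 7). Now have (2|7).
Factor out 2: 2 = 2. Since 7 ≡ 7 (mod 8), (2|7) = +1. Now have (1|7).
(1|7) = 1. Collecting the sign factors: 1.
Product: (-1)·(1) = -1.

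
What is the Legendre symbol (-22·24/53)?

-1

By multiplicativity, (-22·24/53) = (-22/53)·(24/53).
First factor (-22/53):
Pull out -1: (-22/53) = (-1/53)·(22/53). Since 53 ≡ 1 (mod 4), (-1/53) = +1. Now have (22/53).
Factor out 2: 22 = 2·11. Since 53 ≡ 5 (mod 8), (2/53) = -1. Now have -(11/53).
53 ≡ 1 (mod 4), so quadratic reciprocity gives (11/53) = (53/11). Reduce: 53 ≡ 9 (mod 11). Now have -(9/11).
9 ≡ 1 (mod 4), so quadratic reciprocity gives (9/11) = (11/9). Reduce: 11 ≡ 2 (mod 9). Now have -(2/9).
Factor out 2: 2 = 2. Since 9 ≡ 1 (mod 8), (2/9) = +1. Now have -(1/9).
(1/9) = 1. Collecting the sign factors: -1.
Second factor (24/53):
Factor out 2: 24 = 2^3·3. Since 53 ≡ 5 (mod 8), (2/53) = -1, and (2/53)^3 = -1. Now have -(3/53).
53 ≡ 1 (mod 4), so quadratic reciprocity gives (3/53) = (53/3). Reduce: 53 ≡ 2 (mod 3). Now have -(2/3).
Factor out 2: 2 = 2. Since 3 ≡ 3 (mod 8), (2/3) = -1. Now have (1/3).
(1/3) = 1. Collecting the sign factors: 1.
Product: (-1)·(1) = -1.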